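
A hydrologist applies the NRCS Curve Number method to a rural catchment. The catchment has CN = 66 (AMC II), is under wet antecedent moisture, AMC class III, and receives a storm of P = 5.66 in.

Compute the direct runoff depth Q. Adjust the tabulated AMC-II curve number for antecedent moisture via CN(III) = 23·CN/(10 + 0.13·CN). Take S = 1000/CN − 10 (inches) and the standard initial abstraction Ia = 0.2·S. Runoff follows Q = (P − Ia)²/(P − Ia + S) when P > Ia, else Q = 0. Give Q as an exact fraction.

CN(III) from CN(II)=66: (23·66)/(10 + 0.13·66) = 75900/929 ≈ 81.701
Max retention: S = 1000/(75900/929) − 10 = 1700/759 in (≈ 2.240 in)
Initial abstraction Ia = S/5 = (1700/759)/5 = 340/759 ≈ 0.448 in
Excess rainfall: 5.660 − 0.448 = 5.212 in; P > Ia so Q > 0
Q = (197797/37950)²/((197797/37950) + 1700/759) = (39123653209/1440202500)/(282797/37950) = 39123653209/10732146150 in ≈ 3.645 in

Q = 39123653209/10732146150 in ≈ 3.645 in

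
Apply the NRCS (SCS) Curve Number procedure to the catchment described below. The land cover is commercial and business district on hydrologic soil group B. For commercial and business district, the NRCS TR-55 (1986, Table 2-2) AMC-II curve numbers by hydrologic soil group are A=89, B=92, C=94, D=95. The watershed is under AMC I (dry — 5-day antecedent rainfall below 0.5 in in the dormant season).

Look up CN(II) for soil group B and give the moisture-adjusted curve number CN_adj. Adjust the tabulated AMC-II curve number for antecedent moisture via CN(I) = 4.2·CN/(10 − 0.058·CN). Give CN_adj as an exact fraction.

CN_adj = 48300/583 ≈ 82.847

NRCS table: commercial and business district, soil group B → CN(II) = 92
CN(I) from CN(II)=92: (4.2·92)/(10 − 0.058·92) = 48300/583 ≈ 82.847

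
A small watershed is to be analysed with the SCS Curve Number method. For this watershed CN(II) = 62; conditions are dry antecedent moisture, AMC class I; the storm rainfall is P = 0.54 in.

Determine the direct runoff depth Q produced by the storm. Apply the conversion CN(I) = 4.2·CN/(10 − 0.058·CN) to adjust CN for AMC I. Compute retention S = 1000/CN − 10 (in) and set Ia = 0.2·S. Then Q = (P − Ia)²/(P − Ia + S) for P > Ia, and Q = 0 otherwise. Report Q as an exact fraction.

Q = 0 in ≈ 0.000 in

CN(I) from CN(II)=62: (4.2·62)/(10 − 0.058·62) = 65100/1601 ≈ 40.662
Max retention: S = 1000/(65100/1601) − 10 = 9500/651 in (≈ 14.593 in)
Ia = 0.2·(9500/651) = 1900/651 in ≈ 2.919 in
P = 0.540 ≤ Ia = 2.919 in: entire storm abstracted, Q = 0.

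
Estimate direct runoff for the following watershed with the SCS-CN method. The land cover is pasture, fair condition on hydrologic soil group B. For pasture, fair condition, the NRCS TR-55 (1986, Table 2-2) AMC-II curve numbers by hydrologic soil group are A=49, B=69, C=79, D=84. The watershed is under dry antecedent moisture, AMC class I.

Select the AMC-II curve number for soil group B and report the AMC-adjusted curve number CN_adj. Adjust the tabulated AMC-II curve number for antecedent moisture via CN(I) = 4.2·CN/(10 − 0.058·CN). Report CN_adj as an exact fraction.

NRCS table: pasture, fair condition, soil group B → CN(II) = 69
Dry (AMC I): CN(I) = 4.2·69/(10 − 0.058·69) = (1449/5)/(2999/500) = 144900/2999 ≈ 48.316

CN_adj = 144900/2999 ≈ 48.316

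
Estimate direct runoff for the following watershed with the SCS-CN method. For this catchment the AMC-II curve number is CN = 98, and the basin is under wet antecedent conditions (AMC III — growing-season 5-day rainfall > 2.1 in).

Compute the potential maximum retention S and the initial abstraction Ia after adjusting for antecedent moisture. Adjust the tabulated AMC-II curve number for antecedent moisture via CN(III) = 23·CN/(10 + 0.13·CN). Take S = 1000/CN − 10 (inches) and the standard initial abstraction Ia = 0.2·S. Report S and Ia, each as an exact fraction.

CN(III) from CN(II)=98: (23·98)/(10 + 0.13·98) = 112700/1137 ≈ 99.120
S = 1000/(112700/1137) − 10 = 100/1127 in ≈ 0.089 in
Ia = 0.2S: 0.2·0.089 = 0.018 in (exactly 20/1127)

S = 100/1127 in ≈ 0.089 in; Ia = 20/1127 in ≈ 0.018 in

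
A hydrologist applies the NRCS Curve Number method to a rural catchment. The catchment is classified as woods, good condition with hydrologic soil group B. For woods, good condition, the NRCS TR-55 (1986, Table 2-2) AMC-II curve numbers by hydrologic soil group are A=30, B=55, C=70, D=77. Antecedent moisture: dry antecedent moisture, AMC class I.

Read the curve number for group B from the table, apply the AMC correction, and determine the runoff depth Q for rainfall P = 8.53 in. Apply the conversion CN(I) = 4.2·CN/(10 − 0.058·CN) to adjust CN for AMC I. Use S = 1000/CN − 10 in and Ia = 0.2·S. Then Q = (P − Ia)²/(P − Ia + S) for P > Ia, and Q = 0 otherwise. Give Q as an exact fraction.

NRCS table: woods, good condition, soil group B → CN(II) = 55
Dry (AMC I): CN(I) = 4.2·55/(10 − 0.058·55) = 231/(681/100) = 7700/227 ≈ 33.921
Max retention: S = 1000/(7700/227) − 10 = 1500/77 in (≈ 19.481 in)
Ia = 0.2S: 0.2·19.481 = 3.896 in (exactly 300/77)
P − Ia = 8.530 − 3.896 = 35681/7700 ≈ 4.634 in (> 0, runoff occurs)
Runoff Q = (P−Ia)²/(P−Ia+S) = (4.634)²/(4.634+19.481) = 1273133761/1429743700 ≈ 0.890 in

Q = 1273133761/1429743700 in ≈ 0.890 in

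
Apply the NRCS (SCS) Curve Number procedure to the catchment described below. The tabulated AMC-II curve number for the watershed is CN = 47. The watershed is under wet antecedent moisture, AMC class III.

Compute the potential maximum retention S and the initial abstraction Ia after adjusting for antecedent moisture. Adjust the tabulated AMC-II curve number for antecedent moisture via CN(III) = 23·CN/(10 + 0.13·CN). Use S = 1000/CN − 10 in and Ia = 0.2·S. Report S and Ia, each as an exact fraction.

S = 5300/1081 in ≈ 4.903 in; Ia = 1060/1081 in ≈ 0.981 in

Wet (AMC III): CN(III) = 23·47/(10 + 0.13·47) = 1081/(1611/100) = 108100/1611 ≈ 67.101
Retention S: 1000/CN − 10 with CN=67.101 → S = 5300/1081 ≈ 4.903 in
Ia = 0.2S: 0.2·4.903 = 0.981 in (exactly 1060/1081)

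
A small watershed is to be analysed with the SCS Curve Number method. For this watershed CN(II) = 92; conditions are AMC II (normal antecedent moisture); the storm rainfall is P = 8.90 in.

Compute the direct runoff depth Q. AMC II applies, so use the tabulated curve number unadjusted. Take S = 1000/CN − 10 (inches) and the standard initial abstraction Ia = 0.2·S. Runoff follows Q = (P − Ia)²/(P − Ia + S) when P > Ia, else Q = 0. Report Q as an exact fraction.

Q = 4028049/507610 in ≈ 7.935 in

AMC II — tabulated CN = 92 applies directly.
Retention S: 1000/CN − 10 with CN=92.000 → S = 20/23 ≈ 0.870 in
Ia = 0.2S: 0.2·0.870 = 0.174 in (exactly 4/23)
Since P=8.900 > Ia=0.174: effective rainfall P−Ia = 2007/230 in
Runoff Q = (P−Ia)²/(P−Ia+S) = (8.726)²/(8.726+0.870) = 4028049/507610 ≈ 7.935 in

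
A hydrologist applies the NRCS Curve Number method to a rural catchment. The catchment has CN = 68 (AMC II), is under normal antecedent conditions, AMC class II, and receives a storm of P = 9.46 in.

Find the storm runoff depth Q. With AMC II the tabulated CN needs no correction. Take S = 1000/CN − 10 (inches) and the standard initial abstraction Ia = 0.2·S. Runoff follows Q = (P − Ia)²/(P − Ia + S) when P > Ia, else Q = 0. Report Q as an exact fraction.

Q = 52432081/9554850 in ≈ 5.487 in

CN(II) = 68; AMC II needs no correction.
Retention S: 1000/CN − 10 with CN=68.000 → S = 80/17 ≈ 4.706 in
Ia = 0.2·(80/17) = 16/17 in ≈ 0.941 in
Since P=9.460 > Ia=0.941: effective rainfall P−Ia = 7241/850 in
Q = (7241/850)²/((7241/850) + 80/17) = (52432081/722500)/(11241/850) = 52432081/9554850 in ≈ 5.487 in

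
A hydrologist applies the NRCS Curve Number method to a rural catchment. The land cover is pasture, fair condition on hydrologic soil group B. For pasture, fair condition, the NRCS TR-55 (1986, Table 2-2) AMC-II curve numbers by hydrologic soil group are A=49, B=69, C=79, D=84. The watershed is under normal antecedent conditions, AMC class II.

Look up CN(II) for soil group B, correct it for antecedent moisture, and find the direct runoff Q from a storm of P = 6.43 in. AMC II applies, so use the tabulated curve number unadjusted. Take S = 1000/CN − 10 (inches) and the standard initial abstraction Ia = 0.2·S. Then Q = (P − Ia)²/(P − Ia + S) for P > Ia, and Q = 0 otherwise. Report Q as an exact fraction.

NRCS table: pasture, fair condition, soil group B → CN(II) = 69
CN(II) = 69; AMC II needs no correction.
Max retention: S = 1000/69 − 10 = 310/69 in (≈ 4.493 in)
Ia = 0.2S: 0.2·4.493 = 0.899 in (exactly 62/69)
P − Ia = 6.430 − 0.899 = 38167/6900 ≈ 5.531 in (> 0, runoff occurs)
Q = (38167/6900)²/((38167/6900) + 310/69) = (1456719889/47610000)/(69167/6900) = 1456719889/477252300 in ≈ 3.052 in

Q = 1456719889/477252300 in ≈ 3.052 in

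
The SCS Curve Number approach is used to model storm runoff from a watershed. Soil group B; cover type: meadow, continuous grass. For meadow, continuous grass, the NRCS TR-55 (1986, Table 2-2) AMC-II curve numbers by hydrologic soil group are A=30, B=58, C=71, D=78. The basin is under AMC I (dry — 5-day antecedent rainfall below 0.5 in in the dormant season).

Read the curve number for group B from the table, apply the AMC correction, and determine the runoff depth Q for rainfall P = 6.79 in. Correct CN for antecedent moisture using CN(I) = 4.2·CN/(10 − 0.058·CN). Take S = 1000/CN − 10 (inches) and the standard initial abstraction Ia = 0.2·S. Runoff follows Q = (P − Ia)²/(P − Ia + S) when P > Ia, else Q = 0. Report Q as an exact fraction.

NRCS table: meadow, continuous grass, soil group B → CN(II) = 58
CN(I) from CN(II)=58: (4.2·58)/(10 − 0.058·58) = 2900/79 ≈ 36.709
S = 1000/(2900/79) − 10 = 500/29 in ≈ 17.241 in
Ia = 0.2S: 0.2·17.241 = 3.448 in (exactly 100/29)
Excess rainfall: 6.790 − 3.448 = 3.342 in; P > Ia so Q > 0
Runoff Q = (P−Ia)²/(P−Ia+S) = (3.342)²/(3.342+17.241) = 93915481/173103900 ≈ 0.543 in

Q = 93915481/173103900 in ≈ 0.543 in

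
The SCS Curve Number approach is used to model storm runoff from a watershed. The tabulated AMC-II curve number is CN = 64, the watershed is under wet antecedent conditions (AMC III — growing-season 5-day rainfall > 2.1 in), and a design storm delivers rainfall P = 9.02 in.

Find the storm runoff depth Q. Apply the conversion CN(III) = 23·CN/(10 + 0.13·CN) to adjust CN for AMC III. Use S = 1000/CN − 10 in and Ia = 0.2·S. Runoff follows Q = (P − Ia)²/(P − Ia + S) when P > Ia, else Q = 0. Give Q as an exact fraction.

Q = 384983641/58065800 in ≈ 6.630 in

CN(III) from CN(II)=64: (23·64)/(10 + 0.13·64) = 18400/229 ≈ 80.349
S = 1000/(18400/229) − 10 = 225/92 in ≈ 2.446 in
Initial abstraction Ia = S/5 = (225/92)/5 = 45/92 ≈ 0.489 in
Since P=9.020 > Ia=0.489: effective rainfall P−Ia = 19621/2300 in
Q = (19621/2300)²/((19621/2300) + 225/92) = (384983641/5290000)/(12623/1150) = 384983641/58065800 in ≈ 6.630 in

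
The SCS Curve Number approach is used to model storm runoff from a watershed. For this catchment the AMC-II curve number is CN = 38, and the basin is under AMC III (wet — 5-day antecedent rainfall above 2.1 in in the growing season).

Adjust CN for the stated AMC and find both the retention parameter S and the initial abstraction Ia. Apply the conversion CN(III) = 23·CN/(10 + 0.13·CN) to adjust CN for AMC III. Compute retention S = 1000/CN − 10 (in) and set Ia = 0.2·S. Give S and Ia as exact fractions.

S = 3100/437 in ≈ 7.094 in; Ia = 620/437 in ≈ 1.419 in

CN(III) from CN(II)=38: (23·38)/(10 + 0.13·38) = 43700/747 ≈ 58.501
Max retention: S = 1000/(43700/747) − 10 = 3100/437 in (≈ 7.094 in)
Ia = 0.2S: 0.2·7.094 = 1.419 in (exactly 620/437)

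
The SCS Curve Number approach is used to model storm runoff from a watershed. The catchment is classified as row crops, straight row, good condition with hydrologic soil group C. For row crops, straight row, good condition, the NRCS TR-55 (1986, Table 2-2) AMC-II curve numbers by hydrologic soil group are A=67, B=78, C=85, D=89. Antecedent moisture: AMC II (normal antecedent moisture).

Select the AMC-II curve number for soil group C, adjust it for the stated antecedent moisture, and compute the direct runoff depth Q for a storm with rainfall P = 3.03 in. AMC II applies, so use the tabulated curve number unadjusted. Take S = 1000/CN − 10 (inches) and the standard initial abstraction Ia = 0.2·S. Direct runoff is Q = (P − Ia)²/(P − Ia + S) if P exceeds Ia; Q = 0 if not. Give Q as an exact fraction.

Q = 2301289/1426300 in ≈ 1.613 in

NRCS table: row crops, straight row, good condition, soil group C → CN(II) = 85
Average conditions: CN = 85 (no AMC adjustment).
Retention S: 1000/CN − 10 with CN=85.000 → S = 30/17 ≈ 1.765 in
Ia = 0.2·(30/17) = 6/17 in ≈ 0.353 in
Excess rainfall: 3.030 − 0.353 = 2.677 in; P > Ia so Q > 0
Q = (4551/1700)²/((4551/1700) + 30/17) = (20711601/2890000)/(7551/1700) = 2301289/1426300 in ≈ 1.613 in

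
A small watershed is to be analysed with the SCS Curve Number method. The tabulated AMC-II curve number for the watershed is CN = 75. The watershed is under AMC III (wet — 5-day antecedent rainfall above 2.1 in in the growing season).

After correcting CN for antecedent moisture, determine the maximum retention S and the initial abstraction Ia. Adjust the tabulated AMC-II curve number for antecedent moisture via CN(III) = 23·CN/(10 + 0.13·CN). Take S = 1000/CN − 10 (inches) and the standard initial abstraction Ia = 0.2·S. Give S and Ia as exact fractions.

S = 100/69 in ≈ 1.449 in; Ia = 20/69 in ≈ 0.290 in

Adjust CN=75 to AMC III: 23·75/(10 + 0.13·75) → 1725 ÷ (79/4) = 6900/79 ≈ 87.342
Max retention: S = 1000/(6900/79) − 10 = 100/69 in (≈ 1.449 in)
Ia = 0.2·(100/69) = 20/69 in ≈ 0.290 in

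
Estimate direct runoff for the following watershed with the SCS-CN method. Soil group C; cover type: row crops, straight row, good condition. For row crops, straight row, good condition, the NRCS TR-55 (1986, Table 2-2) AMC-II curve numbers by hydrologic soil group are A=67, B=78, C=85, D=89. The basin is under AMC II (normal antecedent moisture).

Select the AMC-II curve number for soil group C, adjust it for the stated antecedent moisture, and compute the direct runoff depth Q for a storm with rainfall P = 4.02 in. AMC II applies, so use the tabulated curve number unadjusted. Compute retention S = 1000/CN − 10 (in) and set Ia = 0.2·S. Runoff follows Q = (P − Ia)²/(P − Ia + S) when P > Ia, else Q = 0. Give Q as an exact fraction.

Q = 1079521/436050 in ≈ 2.476 in

NRCS table: row crops, straight row, good condition, soil group C → CN(II) = 85
CN(II) = 85; AMC II needs no correction.
Max retention: S = 1000/85 − 10 = 30/17 in (≈ 1.765 in)
Ia = 0.2·(30/17) = 6/17 in ≈ 0.353 in
Since P=4.020 > Ia=0.353: effective rainfall P−Ia = 3117/850 in
Runoff Q = (P−Ia)²/(P−Ia+S) = (3.667)²/(3.667+1.765) = 1079521/436050 ≈ 2.476 in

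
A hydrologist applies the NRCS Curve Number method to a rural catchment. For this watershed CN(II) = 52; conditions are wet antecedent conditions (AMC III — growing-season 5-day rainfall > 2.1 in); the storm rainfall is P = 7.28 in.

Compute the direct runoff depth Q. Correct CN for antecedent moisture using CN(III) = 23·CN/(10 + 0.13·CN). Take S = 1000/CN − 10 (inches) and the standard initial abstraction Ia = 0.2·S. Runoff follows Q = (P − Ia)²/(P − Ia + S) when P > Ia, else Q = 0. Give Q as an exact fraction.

CN(III) from CN(II)=52: (23·52)/(10 + 0.13·52) = 29900/419 ≈ 71.360
S = 1000/(29900/419) − 10 = 1200/299 in ≈ 4.013 in
Ia = 0.2·(1200/299) = 240/299 in ≈ 0.803 in
P − Ia = 7.280 − 0.803 = 48418/7475 ≈ 6.477 in (> 0, runoff occurs)
Q: (48418/7475)² ÷ (78418/7475) = 1172151362/293087275 in (≈ 3.999 in)

Q = 1172151362/293087275 in ≈ 3.999 in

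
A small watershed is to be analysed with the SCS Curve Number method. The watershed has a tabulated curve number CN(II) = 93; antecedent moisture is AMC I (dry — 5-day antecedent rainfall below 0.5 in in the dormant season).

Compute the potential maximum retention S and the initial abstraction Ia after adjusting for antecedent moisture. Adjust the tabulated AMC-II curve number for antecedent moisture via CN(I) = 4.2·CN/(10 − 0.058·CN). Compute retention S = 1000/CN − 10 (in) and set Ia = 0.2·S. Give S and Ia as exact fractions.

S = 500/279 in ≈ 1.792 in; Ia = 100/279 in ≈ 0.358 in

Dry (AMC I): CN(I) = 4.2·93/(10 − 0.058·93) = (1953/5)/(2303/500) = 27900/329 ≈ 84.802
S = 1000/(27900/329) − 10 = 500/279 in ≈ 1.792 in
Ia = 0.2·(500/279) = 100/279 in ≈ 0.358 in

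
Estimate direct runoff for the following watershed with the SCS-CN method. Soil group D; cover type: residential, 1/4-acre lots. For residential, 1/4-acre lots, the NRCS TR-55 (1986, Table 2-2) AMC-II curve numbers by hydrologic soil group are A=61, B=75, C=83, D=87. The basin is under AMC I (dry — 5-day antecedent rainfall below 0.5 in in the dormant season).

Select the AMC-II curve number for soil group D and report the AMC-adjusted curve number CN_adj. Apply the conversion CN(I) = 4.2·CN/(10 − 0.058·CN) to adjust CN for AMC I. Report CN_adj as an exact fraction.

CN_adj = 182700/2477 ≈ 73.759

NRCS table: residential, 1/4-acre lots, soil group D → CN(II) = 87
Dry (AMC I): CN(I) = 4.2·87/(10 − 0.058·87) = (1827/5)/(2477/500) = 182700/2477 ≈ 73.759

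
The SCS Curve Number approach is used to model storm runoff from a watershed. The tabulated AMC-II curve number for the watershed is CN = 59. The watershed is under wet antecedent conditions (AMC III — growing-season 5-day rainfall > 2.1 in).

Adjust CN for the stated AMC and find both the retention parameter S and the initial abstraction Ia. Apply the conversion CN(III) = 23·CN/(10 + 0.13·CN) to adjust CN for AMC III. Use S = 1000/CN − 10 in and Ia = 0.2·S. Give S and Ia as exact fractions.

S = 4100/1357 in ≈ 3.021 in; Ia = 820/1357 in ≈ 0.604 in

CN(III) from CN(II)=59: (23·59)/(10 + 0.13·59) = 135700/1767 ≈ 76.797
S = 1000/(135700/1767) − 10 = 4100/1357 in ≈ 3.021 in
Ia = 0.2S: 0.2·3.021 = 0.604 in (exactly 820/1357)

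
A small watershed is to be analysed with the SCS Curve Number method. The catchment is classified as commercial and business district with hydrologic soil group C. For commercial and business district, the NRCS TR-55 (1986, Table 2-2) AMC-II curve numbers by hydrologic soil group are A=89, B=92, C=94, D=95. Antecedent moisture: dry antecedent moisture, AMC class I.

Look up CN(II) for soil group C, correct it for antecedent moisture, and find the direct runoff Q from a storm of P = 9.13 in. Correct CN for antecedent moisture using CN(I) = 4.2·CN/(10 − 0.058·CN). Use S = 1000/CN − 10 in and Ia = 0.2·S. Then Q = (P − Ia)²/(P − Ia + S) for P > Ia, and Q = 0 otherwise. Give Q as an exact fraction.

Q = 84318802129/11198403300 in ≈ 7.530 in

NRCS table: commercial and business district, soil group C → CN(II) = 94
Adjust CN=94 to AMC I: 4.2·94/(10 − 0.058·94) → (1974/5) ÷ (1137/250) = 32900/379 ≈ 86.807
Retention S: 1000/CN − 10 with CN=86.807 → S = 500/329 ≈ 1.520 in
Ia = 0.2S: 0.2·1.520 = 0.304 in (exactly 100/329)
Excess rainfall: 9.130 − 0.304 = 8.826 in; P > Ia so Q > 0
Runoff Q = (P−Ia)²/(P−Ia+S) = (8.826)²/(8.826+1.520) = 84318802129/11198403300 ≈ 7.530 in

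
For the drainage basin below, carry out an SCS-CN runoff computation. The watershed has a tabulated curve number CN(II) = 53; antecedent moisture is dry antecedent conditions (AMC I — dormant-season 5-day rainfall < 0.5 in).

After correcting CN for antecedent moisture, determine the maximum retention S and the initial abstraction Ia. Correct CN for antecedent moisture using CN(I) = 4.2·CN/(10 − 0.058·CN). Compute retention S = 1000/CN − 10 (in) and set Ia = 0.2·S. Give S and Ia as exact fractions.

S = 23500/1113 in ≈ 21.114 in; Ia = 4700/1113 in ≈ 4.223 in

CN(I) from CN(II)=53: (4.2·53)/(10 − 0.058·53) = 111300/3463 ≈ 32.140
S = 1000/(111300/3463) − 10 = 23500/1113 in ≈ 21.114 in
Initial abstraction Ia = S/5 = (23500/1113)/5 = 4700/1113 ≈ 4.223 in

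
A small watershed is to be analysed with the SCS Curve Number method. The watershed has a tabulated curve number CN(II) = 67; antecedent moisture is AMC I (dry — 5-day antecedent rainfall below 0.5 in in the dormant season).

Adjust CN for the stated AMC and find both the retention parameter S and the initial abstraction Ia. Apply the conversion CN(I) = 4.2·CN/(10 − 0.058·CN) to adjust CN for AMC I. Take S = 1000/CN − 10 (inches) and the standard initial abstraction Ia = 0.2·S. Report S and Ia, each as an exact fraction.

Adjust CN=67 to AMC I: 4.2·67/(10 − 0.058·67) → (1407/5) ÷ (3057/500) = 46900/1019 ≈ 46.026
S = 1000/(46900/1019) − 10 = 5500/469 in ≈ 11.727 in
Initial abstraction Ia = S/5 = (5500/469)/5 = 1100/469 ≈ 2.345 in

S = 5500/469 in ≈ 11.727 in; Ia = 1100/469 in ≈ 2.345 in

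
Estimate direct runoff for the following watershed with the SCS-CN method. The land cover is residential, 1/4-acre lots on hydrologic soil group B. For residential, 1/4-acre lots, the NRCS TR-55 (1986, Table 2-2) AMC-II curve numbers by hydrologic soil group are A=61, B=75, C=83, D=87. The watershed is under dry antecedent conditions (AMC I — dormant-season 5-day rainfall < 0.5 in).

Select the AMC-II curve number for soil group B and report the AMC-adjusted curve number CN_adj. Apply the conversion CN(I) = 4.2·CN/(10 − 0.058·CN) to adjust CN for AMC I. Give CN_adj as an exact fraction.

NRCS table: residential, 1/4-acre lots, soil group B → CN(II) = 75
CN(I) from CN(II)=75: (4.2·75)/(10 − 0.058·75) = 6300/113 ≈ 55.752

CN_adj = 6300/113 ≈ 55.752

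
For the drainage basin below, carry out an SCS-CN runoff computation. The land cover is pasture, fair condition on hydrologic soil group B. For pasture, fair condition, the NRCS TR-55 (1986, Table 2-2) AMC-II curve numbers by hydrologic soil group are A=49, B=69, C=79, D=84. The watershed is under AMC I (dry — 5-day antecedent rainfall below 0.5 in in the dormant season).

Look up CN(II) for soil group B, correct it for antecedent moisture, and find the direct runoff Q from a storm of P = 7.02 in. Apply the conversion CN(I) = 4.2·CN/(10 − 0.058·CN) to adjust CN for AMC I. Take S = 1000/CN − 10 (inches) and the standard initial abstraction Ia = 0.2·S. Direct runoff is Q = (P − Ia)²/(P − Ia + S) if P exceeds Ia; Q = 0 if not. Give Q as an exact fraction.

NRCS table: pasture, fair condition, soil group B → CN(II) = 69
Adjust CN=69 to AMC I: 4.2·69/(10 − 0.058·69) → (1449/5) ÷ (2999/500) = 144900/2999 ≈ 48.316
S = 1000/(144900/2999) − 10 = 15500/1449 in ≈ 10.697 in
Initial abstraction Ia = S/5 = (15500/1449)/5 = 3100/1449 ≈ 2.139 in
Excess rainfall: 7.020 − 2.139 = 4.881 in; P > Ia so Q > 0
Runoff Q = (P−Ia)²/(P−Ia+S) = (4.881)²/(4.881+10.697) = 125032252801/81766997550 ≈ 1.529 in

Q = 125032252801/81766997550 in ≈ 1.529 in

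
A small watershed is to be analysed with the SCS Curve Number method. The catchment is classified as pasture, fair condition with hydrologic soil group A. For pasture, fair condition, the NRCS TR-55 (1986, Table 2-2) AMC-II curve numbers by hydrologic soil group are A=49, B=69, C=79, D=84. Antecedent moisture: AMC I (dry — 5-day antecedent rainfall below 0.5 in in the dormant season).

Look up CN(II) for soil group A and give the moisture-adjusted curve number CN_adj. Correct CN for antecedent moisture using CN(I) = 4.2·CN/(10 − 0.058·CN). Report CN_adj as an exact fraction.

NRCS table: pasture, fair condition, soil group A → CN(II) = 49
Dry (AMC I): CN(I) = 4.2·49/(10 − 0.058·49) = (1029/5)/(3579/500) = 34300/1193 ≈ 28.751

CN_adj = 34300/1193 ≈ 28.751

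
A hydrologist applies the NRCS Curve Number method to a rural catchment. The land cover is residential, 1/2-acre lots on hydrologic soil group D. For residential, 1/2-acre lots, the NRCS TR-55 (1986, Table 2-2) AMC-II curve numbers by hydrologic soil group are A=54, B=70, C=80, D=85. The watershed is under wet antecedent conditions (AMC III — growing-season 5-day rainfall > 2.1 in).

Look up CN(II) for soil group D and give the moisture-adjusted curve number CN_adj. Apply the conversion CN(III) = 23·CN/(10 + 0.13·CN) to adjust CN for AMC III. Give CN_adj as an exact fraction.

CN_adj = 39100/421 ≈ 92.874

NRCS table: residential, 1/2-acre lots, soil group D → CN(II) = 85
Adjust CN=85 to AMC III: 23·85/(10 + 0.13·85) → 1955 ÷ (421/20) = 39100/421 ≈ 92.874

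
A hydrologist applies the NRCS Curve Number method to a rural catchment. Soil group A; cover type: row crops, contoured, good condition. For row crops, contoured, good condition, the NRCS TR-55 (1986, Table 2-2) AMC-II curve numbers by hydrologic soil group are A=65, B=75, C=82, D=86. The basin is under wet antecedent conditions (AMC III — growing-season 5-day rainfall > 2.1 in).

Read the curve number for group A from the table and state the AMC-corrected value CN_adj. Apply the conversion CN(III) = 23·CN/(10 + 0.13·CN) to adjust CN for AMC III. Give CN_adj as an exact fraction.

NRCS table: row crops, contoured, good condition, soil group A → CN(II) = 65
Wet (AMC III): CN(III) = 23·65/(10 + 0.13·65) = 1495/(369/20) = 29900/369 ≈ 81.030

CN_adj = 29900/369 ≈ 81.030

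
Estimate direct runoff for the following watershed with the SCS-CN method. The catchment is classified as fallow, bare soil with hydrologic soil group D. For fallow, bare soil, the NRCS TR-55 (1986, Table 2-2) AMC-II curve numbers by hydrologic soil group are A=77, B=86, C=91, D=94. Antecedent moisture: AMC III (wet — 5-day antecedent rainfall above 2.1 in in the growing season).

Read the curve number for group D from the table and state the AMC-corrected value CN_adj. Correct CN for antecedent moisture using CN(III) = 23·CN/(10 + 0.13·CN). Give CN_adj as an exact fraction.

CN_adj = 108100/1111 ≈ 97.300

NRCS table: fallow, bare soil, soil group D → CN(II) = 94
Wet (AMC III): CN(III) = 23·94/(10 + 0.13·94) = 2162/(1111/50) = 108100/1111 ≈ 97.300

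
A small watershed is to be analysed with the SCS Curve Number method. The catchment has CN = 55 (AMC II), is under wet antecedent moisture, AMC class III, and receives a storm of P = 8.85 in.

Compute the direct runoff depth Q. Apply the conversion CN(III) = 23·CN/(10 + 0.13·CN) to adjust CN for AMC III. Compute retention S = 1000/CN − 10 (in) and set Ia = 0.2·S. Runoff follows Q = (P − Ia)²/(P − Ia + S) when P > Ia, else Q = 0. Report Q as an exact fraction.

Wet (AMC III): CN(III) = 23·55/(10 + 0.13·55) = 1265/(343/20) = 25300/343 ≈ 73.761
S = 1000/(25300/343) − 10 = 900/253 in ≈ 3.557 in
Ia = 0.2·(900/253) = 180/253 in ≈ 0.711 in
P − Ia = 8.850 − 0.711 = 41181/5060 ≈ 8.139 in (> 0, runoff occurs)
Runoff Q = (P−Ia)²/(P−Ia+S) = (8.139)²/(8.139+3.557) = 565291587/99818620 ≈ 5.663 in

Q = 565291587/99818620 in ≈ 5.663 in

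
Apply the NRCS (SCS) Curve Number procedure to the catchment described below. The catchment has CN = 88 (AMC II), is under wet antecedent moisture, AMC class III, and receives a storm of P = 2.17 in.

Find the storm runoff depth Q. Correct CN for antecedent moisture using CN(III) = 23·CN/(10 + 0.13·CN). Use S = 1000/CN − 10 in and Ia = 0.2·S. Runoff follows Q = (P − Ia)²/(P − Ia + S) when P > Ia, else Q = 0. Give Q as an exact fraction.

Q = 2693713801/1692595300 in ≈ 1.591 in

Adjust CN=88 to AMC III: 23·88/(10 + 0.13·88) → 2024 ÷ (536/25) = 6325/67 ≈ 94.403
Max retention: S = 1000/(6325/67) − 10 = 150/253 in (≈ 0.593 in)
Initial abstraction Ia = S/5 = (150/253)/5 = 30/253 ≈ 0.119 in
Excess rainfall: 2.170 − 0.119 = 2.051 in; P > Ia so Q > 0
Runoff Q = (P−Ia)²/(P−Ia+S) = (2.051)²/(2.051+0.593) = 2693713801/1692595300 ≈ 1.591 in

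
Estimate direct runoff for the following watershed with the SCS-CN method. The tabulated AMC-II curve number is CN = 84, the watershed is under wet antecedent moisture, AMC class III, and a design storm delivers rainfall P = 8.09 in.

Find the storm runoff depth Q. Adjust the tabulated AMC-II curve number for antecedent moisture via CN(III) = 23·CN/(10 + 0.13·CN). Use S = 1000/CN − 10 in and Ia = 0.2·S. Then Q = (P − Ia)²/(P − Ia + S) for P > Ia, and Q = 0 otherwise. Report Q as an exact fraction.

Wet (AMC III): CN(III) = 23·84/(10 + 0.13·84) = 1932/(523/25) = 48300/523 ≈ 92.352
Max retention: S = 1000/(48300/523) − 10 = 400/483 in (≈ 0.828 in)
Initial abstraction Ia = S/5 = (400/483)/5 = 80/483 ≈ 0.166 in
Excess rainfall: 8.090 − 0.166 = 7.924 in; P > Ia so Q > 0
Q: (382747/48300)² ÷ (422747/48300) = 146495266009/20418680100 in (≈ 7.175 in)

Q = 146495266009/20418680100 in ≈ 7.175 in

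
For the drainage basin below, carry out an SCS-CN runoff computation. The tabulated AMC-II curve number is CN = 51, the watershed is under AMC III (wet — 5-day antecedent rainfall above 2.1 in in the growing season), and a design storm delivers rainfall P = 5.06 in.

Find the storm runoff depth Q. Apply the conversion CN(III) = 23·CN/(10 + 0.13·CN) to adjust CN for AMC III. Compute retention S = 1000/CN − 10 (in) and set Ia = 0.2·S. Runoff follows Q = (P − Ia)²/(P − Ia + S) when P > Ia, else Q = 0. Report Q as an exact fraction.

Q = 61389477361/28900901850 in ≈ 2.124 in

CN(III) from CN(II)=51: (23·51)/(10 + 0.13·51) = 117300/1663 ≈ 70.535
Retention S: 1000/CN − 10 with CN=70.535 → S = 4900/1173 ≈ 4.177 in
Ia = 0.2S: 0.2·4.177 = 0.835 in (exactly 980/1173)
Excess rainfall: 5.060 − 0.835 = 4.225 in; P > Ia so Q > 0
Q: (247769/58650)² ÷ (492769/58650) = 61389477361/28900901850 in (≈ 2.124 in)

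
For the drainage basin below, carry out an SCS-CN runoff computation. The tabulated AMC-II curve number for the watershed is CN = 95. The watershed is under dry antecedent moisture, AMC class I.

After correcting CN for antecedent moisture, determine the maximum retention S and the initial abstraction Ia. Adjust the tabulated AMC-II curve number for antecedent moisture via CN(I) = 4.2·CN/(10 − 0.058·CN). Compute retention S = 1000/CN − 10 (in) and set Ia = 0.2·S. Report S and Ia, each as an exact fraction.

CN(I) from CN(II)=95: (4.2·95)/(10 − 0.058·95) = 39900/449 ≈ 88.864
S = 1000/(39900/449) − 10 = 500/399 in ≈ 1.253 in
Ia = 0.2S: 0.2·1.253 = 0.251 in (exactly 100/399)

S = 500/399 in ≈ 1.253 in; Ia = 100/399 in ≈ 0.251 in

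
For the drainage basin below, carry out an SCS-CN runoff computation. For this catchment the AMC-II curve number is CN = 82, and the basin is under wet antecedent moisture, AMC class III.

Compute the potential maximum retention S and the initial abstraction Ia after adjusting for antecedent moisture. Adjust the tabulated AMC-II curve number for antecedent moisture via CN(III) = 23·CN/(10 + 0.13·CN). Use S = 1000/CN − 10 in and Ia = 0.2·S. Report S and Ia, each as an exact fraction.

S = 900/943 in ≈ 0.954 in; Ia = 180/943 in ≈ 0.191 in

Adjust CN=82 to AMC III: 23·82/(10 + 0.13·82) → 1886 ÷ (1033/50) = 94300/1033 ≈ 91.288
Retention S: 1000/CN − 10 with CN=91.288 → S = 900/943 ≈ 0.954 in
Initial abstraction Ia = S/5 = (900/943)/5 = 180/943 ≈ 0.191 in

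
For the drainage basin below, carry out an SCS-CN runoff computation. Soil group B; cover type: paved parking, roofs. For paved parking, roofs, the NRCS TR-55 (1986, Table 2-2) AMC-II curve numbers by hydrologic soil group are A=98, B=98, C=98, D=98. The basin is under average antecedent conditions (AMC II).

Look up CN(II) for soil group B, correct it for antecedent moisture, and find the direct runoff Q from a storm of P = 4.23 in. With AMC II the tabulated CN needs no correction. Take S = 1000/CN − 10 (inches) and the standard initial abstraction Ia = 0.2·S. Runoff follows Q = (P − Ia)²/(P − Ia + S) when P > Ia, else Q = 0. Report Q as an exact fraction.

NRCS table: paved parking, roofs, soil group B → CN(II) = 98
CN(II) = 98; AMC II needs no correction.
Retention S: 1000/CN − 10 with CN=98.000 → S = 10/49 ≈ 0.204 in
Ia = 0.2S: 0.2·0.204 = 0.041 in (exactly 2/49)
P − Ia = 4.230 − 0.041 = 20527/4900 ≈ 4.189 in (> 0, runoff occurs)
Q = (20527/4900)²/((20527/4900) + 10/49) = (421357729/24010000)/(21527/4900) = 421357729/105482300 in ≈ 3.995 in

Q = 421357729/105482300 in ≈ 3.995 in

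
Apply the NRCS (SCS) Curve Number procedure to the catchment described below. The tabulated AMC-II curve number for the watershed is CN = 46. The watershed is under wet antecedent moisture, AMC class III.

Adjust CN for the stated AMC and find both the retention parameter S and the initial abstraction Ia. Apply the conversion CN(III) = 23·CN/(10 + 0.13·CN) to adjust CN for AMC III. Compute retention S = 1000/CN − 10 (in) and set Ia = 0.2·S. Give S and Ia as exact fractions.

Wet (AMC III): CN(III) = 23·46/(10 + 0.13·46) = 1058/(799/50) = 52900/799 ≈ 66.208
Retention S: 1000/CN − 10 with CN=66.208 → S = 2700/529 ≈ 5.104 in
Ia = 0.2·(2700/529) = 540/529 in ≈ 1.021 in

S = 2700/529 in ≈ 5.104 in; Ia = 540/529 in ≈ 1.021 in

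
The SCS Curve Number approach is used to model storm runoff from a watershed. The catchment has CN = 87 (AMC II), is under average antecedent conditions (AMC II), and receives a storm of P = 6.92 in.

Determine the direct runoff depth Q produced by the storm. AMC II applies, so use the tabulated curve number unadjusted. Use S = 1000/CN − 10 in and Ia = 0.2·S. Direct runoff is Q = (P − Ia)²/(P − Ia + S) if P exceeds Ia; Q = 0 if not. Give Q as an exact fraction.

CN(II) = 87; AMC II needs no correction.
Max retention: S = 1000/87 − 10 = 130/87 in (≈ 1.494 in)
Ia = 0.2S: 0.2·1.494 = 0.299 in (exactly 26/87)
Excess rainfall: 6.920 − 0.299 = 6.621 in; P > Ia so Q > 0
Q = (14401/2175)²/((14401/2175) + 130/87) = (207388801/4730625)/(17651/2175) = 207388801/38390925 in ≈ 5.402 in

Q = 207388801/38390925 in ≈ 5.402 in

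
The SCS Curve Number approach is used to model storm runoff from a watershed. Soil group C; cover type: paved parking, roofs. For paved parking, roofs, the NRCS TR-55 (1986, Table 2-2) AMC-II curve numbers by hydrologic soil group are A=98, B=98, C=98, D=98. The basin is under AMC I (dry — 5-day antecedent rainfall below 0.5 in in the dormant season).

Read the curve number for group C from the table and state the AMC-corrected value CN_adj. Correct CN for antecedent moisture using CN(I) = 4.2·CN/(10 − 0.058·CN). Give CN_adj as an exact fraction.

CN_adj = 102900/1079 ≈ 95.366

NRCS table: paved parking, roofs, soil group C → CN(II) = 98
CN(I) from CN(II)=98: (4.2·98)/(10 − 0.058·98) = 102900/1079 ≈ 95.366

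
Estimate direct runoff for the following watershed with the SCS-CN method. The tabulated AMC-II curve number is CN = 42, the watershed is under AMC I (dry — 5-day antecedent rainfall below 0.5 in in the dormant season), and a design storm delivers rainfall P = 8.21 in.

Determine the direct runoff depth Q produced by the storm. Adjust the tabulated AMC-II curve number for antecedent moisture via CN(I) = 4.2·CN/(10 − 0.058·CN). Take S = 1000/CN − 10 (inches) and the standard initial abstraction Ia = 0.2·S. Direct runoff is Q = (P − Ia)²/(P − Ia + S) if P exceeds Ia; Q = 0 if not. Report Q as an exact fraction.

Q = 5192787721/67122890100 in ≈ 0.077 in

CN(I) from CN(II)=42: (4.2·42)/(10 − 0.058·42) = 44100/1891 ≈ 23.321
S = 1000/(44100/1891) − 10 = 14500/441 in ≈ 32.880 in
Ia = 0.2S: 0.2·32.880 = 6.576 in (exactly 2900/441)
Excess rainfall: 8.210 − 6.576 = 1.634 in; P > Ia so Q > 0
Q = (72061/44100)²/((72061/44100) + 14500/441) = (5192787721/1944810000)/(1522061/44100) = 5192787721/67122890100 in ≈ 0.077 in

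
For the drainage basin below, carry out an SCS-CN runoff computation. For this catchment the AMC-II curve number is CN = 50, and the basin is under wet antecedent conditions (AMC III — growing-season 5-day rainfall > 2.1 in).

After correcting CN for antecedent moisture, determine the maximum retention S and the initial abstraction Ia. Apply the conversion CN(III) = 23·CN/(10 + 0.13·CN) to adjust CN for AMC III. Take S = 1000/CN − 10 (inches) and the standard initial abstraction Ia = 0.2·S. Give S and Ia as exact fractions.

S = 100/23 in ≈ 4.348 in; Ia = 20/23 in ≈ 0.870 in

Wet (AMC III): CN(III) = 23·50/(10 + 0.13·50) = 1150/(33/2) = 2300/33 ≈ 69.697
S = 1000/(2300/33) − 10 = 100/23 in ≈ 4.348 in
Ia = 0.2·(100/23) = 20/23 in ≈ 0.870 in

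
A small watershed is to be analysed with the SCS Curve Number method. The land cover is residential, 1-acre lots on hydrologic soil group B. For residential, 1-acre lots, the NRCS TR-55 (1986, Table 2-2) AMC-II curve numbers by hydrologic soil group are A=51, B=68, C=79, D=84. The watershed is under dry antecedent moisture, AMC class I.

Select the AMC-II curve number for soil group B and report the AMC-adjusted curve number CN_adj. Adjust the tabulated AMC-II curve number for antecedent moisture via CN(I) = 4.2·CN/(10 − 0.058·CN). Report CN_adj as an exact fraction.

CN_adj = 35700/757 ≈ 47.160

NRCS table: residential, 1-acre lots, soil group B → CN(II) = 68
Adjust CN=68 to AMC I: 4.2·68/(10 − 0.058·68) → (1428/5) ÷ (757/125) = 35700/757 ≈ 47.160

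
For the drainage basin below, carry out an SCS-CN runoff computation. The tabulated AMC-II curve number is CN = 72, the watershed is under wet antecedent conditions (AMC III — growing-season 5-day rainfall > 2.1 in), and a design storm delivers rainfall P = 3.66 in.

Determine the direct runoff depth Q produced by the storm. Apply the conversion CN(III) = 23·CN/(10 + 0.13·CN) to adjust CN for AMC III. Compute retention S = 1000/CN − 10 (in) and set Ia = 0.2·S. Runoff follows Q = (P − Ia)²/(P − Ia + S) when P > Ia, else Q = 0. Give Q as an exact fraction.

CN(III) from CN(II)=72: (23·72)/(10 + 0.13·72) = 10350/121 ≈ 85.537
Retention S: 1000/CN − 10 with CN=85.537 → S = 350/207 ≈ 1.691 in
Ia = 0.2S: 0.2·1.691 = 0.338 in (exactly 70/207)
Excess rainfall: 3.660 − 0.338 = 3.322 in; P > Ia so Q > 0
Q: (34381/10350)² ÷ (51881/10350) = 1182053161/536968350 in (≈ 2.201 in)

Q = 1182053161/536968350 in ≈ 2.201 in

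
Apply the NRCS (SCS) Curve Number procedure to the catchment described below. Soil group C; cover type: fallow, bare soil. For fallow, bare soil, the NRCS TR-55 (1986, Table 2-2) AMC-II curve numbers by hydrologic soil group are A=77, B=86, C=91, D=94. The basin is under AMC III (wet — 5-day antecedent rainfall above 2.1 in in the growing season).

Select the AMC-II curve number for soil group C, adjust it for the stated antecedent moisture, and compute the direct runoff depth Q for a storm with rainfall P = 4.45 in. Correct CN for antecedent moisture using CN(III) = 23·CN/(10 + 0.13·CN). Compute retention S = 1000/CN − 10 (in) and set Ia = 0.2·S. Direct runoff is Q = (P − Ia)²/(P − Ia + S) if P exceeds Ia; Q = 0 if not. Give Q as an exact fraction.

Q = 33370886329/8400339220 in ≈ 3.973 in

NRCS table: fallow, bare soil, soil group C → CN(II) = 91
Wet (AMC III): CN(III) = 23·91/(10 + 0.13·91) = 2093/(2183/100) = 209300/2183 ≈ 95.877
S = 1000/(209300/2183) − 10 = 900/2093 in ≈ 0.430 in
Initial abstraction Ia = S/5 = (900/2093)/5 = 180/2093 ≈ 0.086 in
P − Ia = 4.450 − 0.086 = 182677/41860 ≈ 4.364 in (> 0, runoff occurs)
Q: (182677/41860)² ÷ (200677/41860) = 33370886329/8400339220 in (≈ 3.973 in)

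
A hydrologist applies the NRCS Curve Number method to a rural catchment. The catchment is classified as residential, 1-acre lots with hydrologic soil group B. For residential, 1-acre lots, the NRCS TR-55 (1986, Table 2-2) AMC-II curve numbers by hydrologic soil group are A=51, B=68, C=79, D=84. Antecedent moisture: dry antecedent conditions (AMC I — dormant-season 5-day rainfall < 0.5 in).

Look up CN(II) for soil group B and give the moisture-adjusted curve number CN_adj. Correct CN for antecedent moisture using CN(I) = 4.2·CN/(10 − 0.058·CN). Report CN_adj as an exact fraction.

CN_adj = 35700/757 ≈ 47.160

NRCS table: residential, 1-acre lots, soil group B → CN(II) = 68
CN(I) from CN(II)=68: (4.2·68)/(10 − 0.058·68) = 35700/757 ≈ 47.160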